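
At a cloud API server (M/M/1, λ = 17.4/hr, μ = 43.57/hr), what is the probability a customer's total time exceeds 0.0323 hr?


W ~ Exponential(μ−λ) for M/M/1.
μ − λ = 43.57 − 17.4 = 26.1700
P(W > t) = e^{−(μ−λ)t} = e^{−0.8453} = 0.429432

Final: 0.429432


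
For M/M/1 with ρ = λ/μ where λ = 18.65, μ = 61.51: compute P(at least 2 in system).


ρ = 18.65/61.51 = 0.3032
P(N ≥ n) = ρ^n = 0.3032^2 = 0.091932

Final: 0.091932


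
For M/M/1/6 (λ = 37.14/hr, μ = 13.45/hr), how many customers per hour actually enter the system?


ρ = 2.7613; P_K = (1−ρ)ρ^6/(1−ρ^7) = 0.638378
λ_eff = λ(1 − P_K) = 37.14·(1 − 0.638378) = 37.14·0.361622 = 13.4306 /hr

Final: 13.4306 /hr


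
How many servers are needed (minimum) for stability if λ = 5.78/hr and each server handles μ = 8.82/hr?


Stability requires cμ > λ ⇔ c > λ/μ.
λ/μ = 5.78/8.82 = 0.6553
Minimum integer c = ⌊0.6553⌋ + 1 = 1
Check: 1·8.82 = 8.82 > 5.78, while 0·8.82 = 0.00 ≤ 5.78

Final: 1 servers


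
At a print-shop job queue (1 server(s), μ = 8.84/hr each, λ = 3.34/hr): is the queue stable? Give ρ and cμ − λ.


Total capacity cμ = 1·8.84 = 8.84/hr
ρ = λ/(cμ) = 3.34/8.84 = 0.3778
Stable ⇔ ρ < 1: YES
Spare capacity = cμ − λ = 8.84 − 3.34 = 5.50/hr

Final: ρ = 0.3778; stable; margin = 5.50/hr


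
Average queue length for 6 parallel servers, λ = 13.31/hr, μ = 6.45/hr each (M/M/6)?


a = λ/μ = 2.0636; ρ = a/6 = 0.3439
P₀ = 0.126773
Lq = P₀·a^c·ρ / (c!·(1−ρ)²) = 0.126773·77.21649·0.3439/(720·0.43043)
= 0.01086

Final: 0.01086


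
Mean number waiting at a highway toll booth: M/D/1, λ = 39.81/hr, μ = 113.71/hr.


ρ = 39.81/113.71 = 0.3501
M/D/1: Lq = ρ²/(2(1−ρ)) = 0.1226/(2·0.6499) = 0.09430

Final: 0.09430


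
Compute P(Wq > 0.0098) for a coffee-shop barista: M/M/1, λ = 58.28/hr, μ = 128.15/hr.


ρ = 58.28/128.15 = 0.4548
P(Wq > t) = ρ·e^{−(μ−λ)t} = 0.4548·e^{−0.6847}
= 0.4548·0.504228 = 0.229313

Final: 0.229313


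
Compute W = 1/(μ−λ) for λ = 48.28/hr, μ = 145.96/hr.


W = 1/(μ−λ) = 1/(145.96 − 48.28) = 1/97.68 = 0.01024 hr

Final: 0.01024 hr


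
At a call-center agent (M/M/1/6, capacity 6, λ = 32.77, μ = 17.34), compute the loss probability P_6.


ρ = λ/μ = 32.77/17.34 = 1.8899
P_K = (1−ρ)ρ^K/(1−ρ^(K+1)) = (-0.8899·45.557941)/(1 − 86.097678)
= -40.539737/-85.097678 = 0.476391

Final: 0.476391


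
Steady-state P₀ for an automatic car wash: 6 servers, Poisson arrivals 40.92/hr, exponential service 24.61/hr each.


a = λ/μ = 40.92/24.61 = 1.6627; ρ = a/c = 0.2771
Σ_{k=0}^{5} a^k/k! (terms k=0..5) = 1.00000 + 1.66274 + 1.38235 + 0.76616 + 0.31848 + 0.10591 = 5.23564
Tail: a^6/(6!(1−ρ)) = 21.13217/(720·0.7229) = 0.04060
P₀ = 1/(5.23564 + 0.04060) = 1/5.27625 = 0.189529

Final: 0.189529


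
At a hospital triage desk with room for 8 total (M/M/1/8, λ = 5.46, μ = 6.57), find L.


ρ = 5.46/6.57 = 0.8311
L = ρ[1 − (K+1)ρ^K + Kρ^(K+1)] / [(1−ρ)(1−ρ^(K+1))]
Numerator: 0.8311·(1 − 9·0.227519 + 8·0.189080) = 0.386410
Denominator: (0.1689)·(0.810920) = 0.137005
L = 0.386410/0.137005 = 2.8204

Final: 2.8204


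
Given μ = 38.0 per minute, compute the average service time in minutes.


Mean service time = 1/μ = 1/38.0 minute = 0.02632 minute
In minutes: 0.02632 × 1 = 0.02632 min

Final: 0.02632 min


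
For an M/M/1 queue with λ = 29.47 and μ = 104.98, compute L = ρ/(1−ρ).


ρ = λ/μ = 29.47/104.98 = 0.2807
L = ρ/(1−ρ) = 0.2807/(1 − 0.2807) = 0.2807/0.7193 = 0.3903

Final: 0.3903


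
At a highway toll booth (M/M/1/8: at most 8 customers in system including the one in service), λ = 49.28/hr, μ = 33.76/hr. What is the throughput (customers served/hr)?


ρ = 1.4597; P_K = (1−ρ)ρ^8/(1−ρ^9) = 0.325761
λ_eff = λ(1 − P_K) = 49.28·(1 − 0.325761) = 49.28·0.674239 = 33.2265 /hr

Final: 33.2265 /hr


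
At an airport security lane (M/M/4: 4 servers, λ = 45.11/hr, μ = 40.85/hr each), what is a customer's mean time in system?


a = 1.1043; ρ = 0.2761; P₀ = 0.330685
Lq = P₀·a^c·ρ/(c!(1−ρ)²) = 0.01079
Wq = Lq/λ = 0.01079/45.11 = 0.0002393 hr
W = Wq + 1/μ = 0.0002393 + 0.02448 = 0.02472 hr

Final: 0.02472 hr


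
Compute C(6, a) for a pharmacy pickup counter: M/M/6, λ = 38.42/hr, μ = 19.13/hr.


a = λ/μ = 2.0084; ρ = a/6 = 0.3347
P₀ = 0.134005 (from M/M/c formula)
C(c,a) = [a^c/(c!(1−ρ))]·P₀ = [65.62274/(720·0.6653)]·0.134005
= 0.13700·0.134005 = 0.018359

Final: 0.018359


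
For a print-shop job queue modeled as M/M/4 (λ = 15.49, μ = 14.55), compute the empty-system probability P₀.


a = λ/μ = 15.49/14.55 = 1.0646; ρ = a/c = 0.2662
Σ_{k=0}^{3} a^k/k! (terms k=0..3) = 1.00000 + 1.06460 + 0.56669 + 0.20110 = 2.83240
Tail: a^4/(4!(1−ρ)) = 1.28456/(24·0.7338) = 0.07293
P₀ = 1/(2.83240 + 0.07293) = 1/2.90533 = 0.344195

Final: 0.344195


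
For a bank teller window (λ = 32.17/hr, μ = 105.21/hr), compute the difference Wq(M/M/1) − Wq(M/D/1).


ρ = 32.17/105.21 = 0.3058
Wq(M/M/1) = ρ/(μ−λ) = 0.3058/73.04 = 0.004186 hr
Wq(M/D/1) = ρ/(2(μ−λ)) = 0.002093 hr
Savings = 0.004186 − 0.002093 = 0.002093 hr

Final: 0.002093 hr


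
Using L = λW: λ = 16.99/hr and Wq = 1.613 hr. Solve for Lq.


Lq = λWq = 16.99·1.613 = 27.4049

Final: 27.4049


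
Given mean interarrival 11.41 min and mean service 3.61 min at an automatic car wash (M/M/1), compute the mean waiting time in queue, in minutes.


λ = 60/11.41 = 5.2585 /hr
μ = 60/3.61 = 16.6205 /hr
ρ = λ/μ = 5.2585/16.6205 = 0.3164
Wq = ρ/(μ−λ) = 0.3164/(16.6205−5.2585) = 0.02785 hr
In minutes: 0.02785·60 = 1.671 min

Final: 1.671 min


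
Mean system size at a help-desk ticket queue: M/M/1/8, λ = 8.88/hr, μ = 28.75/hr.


ρ = 8.88/28.75 = 0.3089
L = ρ[1 − (K+1)ρ^K + Kρ^(K+1)] / [(1−ρ)(1−ρ^(K+1))]
Numerator: 0.3089·(1 − 9·0.00008283 + 8·0.00002558) = 0.308703
Denominator: (0.6911)·(0.999974) = 0.691113
L = 0.308703/0.691113 = 0.4467

Final: 0.4467


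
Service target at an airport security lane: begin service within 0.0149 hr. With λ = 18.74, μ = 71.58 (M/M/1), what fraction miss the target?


ρ = 18.74/71.58 = 0.2618
P(Wq > t) = ρ·e^{−(μ−λ)t} = 0.2618·e^{−0.7873}
= 0.2618·0.455065 = 0.119138

Final: 0.119138


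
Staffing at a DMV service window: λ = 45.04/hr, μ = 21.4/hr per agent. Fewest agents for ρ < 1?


Stability requires cμ > λ ⇔ c > λ/μ.
λ/μ = 45.04/21.4 = 2.1047
Minimum integer c = ⌊2.1047⌋ + 1 = 3
Check: 3·21.4 = 64.20 > 45.04, while 2·21.4 = 42.80 ≤ 45.04

Final: 3 servers


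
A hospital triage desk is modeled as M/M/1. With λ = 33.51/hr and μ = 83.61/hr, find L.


ρ = λ/μ = 33.51/83.61 = 0.4008
L = ρ/(1−ρ) = 0.4008/(1 − 0.4008) = 0.4008/0.5992 = 0.6689

Final: 0.6689


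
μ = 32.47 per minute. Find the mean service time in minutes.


Mean service time = 1/μ = 1/32.47 minute = 0.03080 minute
In minutes: 0.03080 × 1 = 0.03080 min

Final: 0.03080 min


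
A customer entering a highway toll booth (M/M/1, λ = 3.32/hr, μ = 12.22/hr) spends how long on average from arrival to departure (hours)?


W = 1/(μ−λ) = 1/(12.22 − 3.32) = 1/8.90 = 0.1124 hr

Final: 0.1124 hr


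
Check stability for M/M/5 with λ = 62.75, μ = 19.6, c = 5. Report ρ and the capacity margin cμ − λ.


Total capacity cμ = 5·19.6 = 98.00/hr
ρ = λ/(cμ) = 62.75/98.00 = 0.6403
Stable ⇔ ρ < 1: YES
Spare capacity = cμ − λ = 98.00 − 62.75 = 35.25/hr

Final: ρ = 0.6403; stable; margin = 35.25/hr


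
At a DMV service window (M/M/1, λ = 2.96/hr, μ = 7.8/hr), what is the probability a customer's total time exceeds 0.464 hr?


W ~ Exponential(μ−λ) for M/M/1.
μ − λ = 7.8 − 2.96 = 4.8400
P(W > t) = e^{−(μ−λ)t} = e^{−2.2458} = 0.105847

Final: 0.105847


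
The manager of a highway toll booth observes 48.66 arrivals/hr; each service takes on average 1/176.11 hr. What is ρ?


ρ = λ/μ = 48.66/176.11 = 0.2763

Final: 0.2763


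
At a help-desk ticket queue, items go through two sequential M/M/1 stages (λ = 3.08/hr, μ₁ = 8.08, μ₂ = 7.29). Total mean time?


Each node sees arrival rate λ = 3.08/hr (tandem ⇒ throughput preserved).
W₁ = 1/(μ₁−λ) = 1/(8.08−3.08) = 0.20000 hr
W₂ = 1/(μ₂−λ) = 1/(7.29−3.08) = 0.23753 hr
W_total = W₁ + W₂ = 0.20000 + 0.23753 = 0.43753 hr

Final: 0.43753 hr


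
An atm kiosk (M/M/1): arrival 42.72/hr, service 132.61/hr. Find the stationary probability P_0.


ρ = 42.72/132.61 = 0.3221
P_n = (1−ρ)·ρ^n = (1 − 0.3221)·0.3221^0 = 0.6779·1.000000 = 0.677852

Final: 0.677852


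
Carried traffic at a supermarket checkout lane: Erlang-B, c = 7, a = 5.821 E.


B(7,5.821) = 0.173393 (Erlang-B)
Carried load = a(1 − B) = 5.821·(1 − 0.173393) = 5.821·0.826607 = 4.8117 E

Final: 4.8117 Erlangs


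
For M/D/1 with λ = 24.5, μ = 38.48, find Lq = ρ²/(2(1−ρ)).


ρ = 24.5/38.48 = 0.6367
M/D/1: Lq = ρ²/(2(1−ρ)) = 0.4054/(2·0.3633) = 0.55790

Final: 0.55790


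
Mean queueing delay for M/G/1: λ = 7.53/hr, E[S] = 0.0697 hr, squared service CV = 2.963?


ρ = λ·E[S] = 7.53·0.0697 = 0.5248
E[S²] = E[S]²(1+C_s²) = 0.0697²·(1+2.963) = 0.019253
Wq = λ·E[S²]/(2(1−ρ)) = 7.53·0.019253/(2·0.4752) = 0.15255 hr

Final: 0.15255 hr


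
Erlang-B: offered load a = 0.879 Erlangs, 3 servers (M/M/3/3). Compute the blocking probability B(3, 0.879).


B(c,a) = (a^c/c!) / Σ_{k=0}^{c} a^k/k!
a^3/3! = 0.113192
Σ terms (k=0..3): 1.00000 + 0.87900 + 0.38632 + 0.11319 = 2.378512
B = 0.113192/2.378512 = 0.047589

Final: 0.047589


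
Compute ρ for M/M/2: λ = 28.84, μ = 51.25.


ρ = λ/(cμ) = 28.84/(2·51.25) = 28.84/102.50 = 0.2814

Final: 0.2814


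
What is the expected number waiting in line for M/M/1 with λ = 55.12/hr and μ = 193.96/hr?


ρ = 55.12/193.96 = 0.2842
Lq = ρ²/(1−ρ) = 0.08076/0.7158 = 0.1128

Final: 0.1128


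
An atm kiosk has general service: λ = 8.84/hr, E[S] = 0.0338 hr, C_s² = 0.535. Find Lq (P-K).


ρ = λ·E[S] = 8.84·0.0338 = 0.2988
Lq = ρ²(1+C_s²)/(2(1−ρ)) = 0.08928·(1+0.535)/(2·0.7012)
= 0.08928·1.5350/1.4024 = 0.09772

Final: 0.09772


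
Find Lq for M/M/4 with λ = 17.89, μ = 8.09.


a = λ/μ = 2.2114; ρ = a/4 = 0.5528
P₀ = 0.103230
Lq = P₀·a^c·ρ / (c!·(1−ρ)²) = 0.103230·23.91373·0.5528/(24·0.19995)
= 0.28440

Final: 0.28440


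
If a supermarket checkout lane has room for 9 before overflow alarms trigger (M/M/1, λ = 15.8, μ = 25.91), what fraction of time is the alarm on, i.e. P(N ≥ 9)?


ρ = 15.8/25.91 = 0.6098
P(N ≥ n) = ρ^n = 0.6098^9 = 0.011660

Final: 0.011660


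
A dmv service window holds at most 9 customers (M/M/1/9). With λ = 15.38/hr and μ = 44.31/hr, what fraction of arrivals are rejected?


ρ = λ/μ = 15.38/44.31 = 0.3471
P_K = (1−ρ)ρ^K/(1−ρ^(K+1)) = (0.6529·0.00007313)/(1 − 0.00002538)
= 0.00004775/0.999975 = 0.00004775

Final: 0.00004775


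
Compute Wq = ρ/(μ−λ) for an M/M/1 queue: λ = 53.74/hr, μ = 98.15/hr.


ρ = 53.74/98.15 = 0.5475
Wq = ρ/(μ−λ) = 0.5475/(98.15 − 53.74) = 0.5475/44.41 = 0.01233 hr

Final: 0.01233 hr


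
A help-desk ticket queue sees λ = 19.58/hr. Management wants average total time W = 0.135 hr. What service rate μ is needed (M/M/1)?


W = 1/(μ−λ) ⇒ μ − λ = 1/W = 1/0.135 = 7.4074
μ = λ + 1/W = 19.58 + 7.4074 = 26.9874 per hr

Final: 26.9874 /hr


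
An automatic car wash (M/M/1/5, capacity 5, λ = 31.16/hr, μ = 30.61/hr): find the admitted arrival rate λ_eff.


ρ = 1.0180; P_K = (1−ρ)ρ^5/(1−ρ^6) = 0.174174
λ_eff = λ(1 − P_K) = 31.16·(1 − 0.174174) = 31.16·0.825826 = 25.7327 /hr

Final: 25.7327 /hr


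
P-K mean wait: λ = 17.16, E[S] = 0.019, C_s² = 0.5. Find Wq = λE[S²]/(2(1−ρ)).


ρ = λ·E[S] = 17.16·0.019 = 0.3260
E[S²] = E[S]²(1+C_s²) = 0.019²·(1+0.5) = 0.0005415
Wq = λ·E[S²]/(2(1−ρ)) = 17.16·0.0005415/(2·0.6740) = 0.006894 hr

Final: 0.006894 hr


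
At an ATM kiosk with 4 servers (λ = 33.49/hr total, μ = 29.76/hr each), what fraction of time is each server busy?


ρ = λ/(cμ) = 33.49/(4·29.76) = 33.49/119.04 = 0.2813

Final: 0.2813


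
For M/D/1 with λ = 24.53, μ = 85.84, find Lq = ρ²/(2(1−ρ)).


ρ = 24.53/85.84 = 0.2858
M/D/1: Lq = ρ²/(2(1−ρ)) = 0.08166/(2·0.7142) = 0.05717

Final: 0.05717


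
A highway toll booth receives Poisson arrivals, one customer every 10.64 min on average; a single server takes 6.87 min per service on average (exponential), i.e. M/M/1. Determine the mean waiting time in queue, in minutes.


λ = 60/10.64 = 5.6391 /hr
μ = 60/6.87 = 8.7336 /hr
ρ = λ/μ = 5.6391/8.7336 = 0.6457
Wq = ρ/(μ−λ) = 0.6457/(8.7336−5.6391) = 0.20865 hr
In minutes: 0.20865·60 = 12.519 min

Final: 12.519 min


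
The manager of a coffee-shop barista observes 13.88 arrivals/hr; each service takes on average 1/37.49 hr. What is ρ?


ρ = λ/μ = 13.88/37.49 = 0.3702

Final: 0.3702


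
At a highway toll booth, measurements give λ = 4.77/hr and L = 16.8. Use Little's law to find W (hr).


W = L/λ = 16.8/4.77 = 3.5220 hr

Final: 3.5220 hr


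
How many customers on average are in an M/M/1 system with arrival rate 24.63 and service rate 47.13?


ρ = λ/μ = 24.63/47.13 = 0.5226
L = ρ/(1−ρ) = 0.5226/(1 − 0.5226) = 0.5226/0.4774 = 1.0947

Final: 1.0947


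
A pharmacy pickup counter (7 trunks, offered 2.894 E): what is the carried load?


B(7,2.894) = 0.018857 (Erlang-B)
Carried load = a(1 − B) = 2.894·(1 − 0.018857) = 2.894·0.981143 = 2.8394 E

Final: 2.8394 Erlangs


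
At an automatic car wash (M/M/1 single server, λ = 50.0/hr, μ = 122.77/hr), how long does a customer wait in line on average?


ρ = 50.0/122.77 = 0.4073
Wq = ρ/(μ−λ) = 0.4073/(122.77 − 50.0) = 0.4073/72.77 = 0.005597 hr

Final: 0.005597 hr


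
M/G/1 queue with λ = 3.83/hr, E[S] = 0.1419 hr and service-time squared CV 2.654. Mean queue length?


ρ = λ·E[S] = 3.83·0.1419 = 0.5435
Lq = ρ²(1+C_s²)/(2(1−ρ)) = 0.2954·(1+2.654)/(2·0.4565)
= 0.2954·3.6540/0.9130 = 1.18206

Final: 1.18206


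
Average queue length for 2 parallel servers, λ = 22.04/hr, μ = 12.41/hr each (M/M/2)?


a = λ/μ = 1.7760; ρ = a/2 = 0.8880
P₀ = 0.059326
Lq = P₀·a^c·ρ / (c!·(1−ρ)²) = 0.059326·3.15413·0.8880/(2·0.01255)
= 6.62241

Final: 6.62241


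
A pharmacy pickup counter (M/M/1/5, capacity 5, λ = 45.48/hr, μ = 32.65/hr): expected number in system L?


ρ = 45.48/32.65 = 1.3930
L = ρ[1 − (K+1)ρ^K + Kρ^(K+1)] / [(1−ρ)(1−ρ^(K+1))]
Numerator: 1.3930·(1 − 6·5.244286 + 5·7.305057) = 8.440714
Denominator: (-0.3930)·(-6.305057) = 2.477607
L = 8.440714/2.477607 = 3.4068

Final: 3.4068


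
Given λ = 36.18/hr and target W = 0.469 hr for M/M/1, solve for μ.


W = 1/(μ−λ) ⇒ μ − λ = 1/W = 1/0.469 = 2.1322
μ = λ + 1/W = 36.18 + 2.1322 = 38.3122 per hr

Final: 38.3122 /hr


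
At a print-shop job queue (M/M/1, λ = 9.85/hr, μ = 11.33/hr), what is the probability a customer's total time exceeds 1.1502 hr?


W ~ Exponential(μ−λ) for M/M/1.
μ − λ = 11.33 − 9.85 = 1.4800
P(W > t) = e^{−(μ−λ)t} = e^{−1.7023} = 0.182265

Final: 0.182265


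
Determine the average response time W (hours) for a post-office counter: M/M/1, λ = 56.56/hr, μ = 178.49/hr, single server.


W = 1/(μ−λ) = 1/(178.49 − 56.56) = 1/121.93 = 0.008201 hr

Final: 0.008201 hr


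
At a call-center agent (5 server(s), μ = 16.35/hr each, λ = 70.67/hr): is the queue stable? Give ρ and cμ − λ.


Total capacity cμ = 5·16.35 = 81.75/hr
ρ = λ/(cμ) = 70.67/81.75 = 0.8645
Stable ⇔ ρ < 1: YES
Spare capacity = cμ − λ = 81.75 − 70.67 = 11.08/hr

Final: ρ = 0.8645; stable; margin = 11.08/hr


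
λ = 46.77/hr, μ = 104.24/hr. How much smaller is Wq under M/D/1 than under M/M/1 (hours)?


ρ = 46.77/104.24 = 0.4487
Wq(M/M/1) = ρ/(μ−λ) = 0.4487/57.47 = 0.007807 hr
Wq(M/D/1) = ρ/(2(μ−λ)) = 0.003904 hr
Savings = 0.007807 − 0.003904 = 0.003904 hr

Final: 0.003904 hr


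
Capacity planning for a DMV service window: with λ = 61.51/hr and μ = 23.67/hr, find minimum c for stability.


Stability requires cμ > λ ⇔ c > λ/μ.
λ/μ = 61.51/23.67 = 2.5986
Minimum integer c = ⌊2.5986⌋ + 1 = 3
Check: 3·23.67 = 71.01 > 61.51, while 2·23.67 = 47.34 ≤ 61.51

Final: 3 servers


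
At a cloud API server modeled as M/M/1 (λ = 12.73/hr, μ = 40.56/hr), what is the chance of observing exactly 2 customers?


ρ = 12.73/40.56 = 0.3139
P_n = (1−ρ)·ρ^n = (1 − 0.3139)·0.3139^2 = 0.6861·0.098506 = 0.067589

Final: 0.067589


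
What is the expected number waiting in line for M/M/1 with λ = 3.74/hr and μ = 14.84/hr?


ρ = 3.74/14.84 = 0.2520
Lq = ρ²/(1−ρ) = 0.06351/0.7480 = 0.08492

Final: 0.08492


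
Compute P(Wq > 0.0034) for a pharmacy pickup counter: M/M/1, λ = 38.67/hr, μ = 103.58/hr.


ρ = 38.67/103.58 = 0.3733
P(Wq > t) = ρ·e^{−(μ−λ)t} = 0.3733·e^{−0.2207}
= 0.3733·0.801962 = 0.299400

Final: 0.299400


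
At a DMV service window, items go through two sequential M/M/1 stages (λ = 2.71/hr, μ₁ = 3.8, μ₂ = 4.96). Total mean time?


Each node sees arrival rate λ = 2.71/hr (tandem ⇒ throughput preserved).
W₁ = 1/(μ₁−λ) = 1/(3.8−2.71) = 0.91743 hr
W₂ = 1/(μ₂−λ) = 1/(4.96−2.71) = 0.44444 hr
W_total = W₁ + W₂ = 0.91743 + 0.44444 = 1.36188 hr

Final: 1.36188 hr


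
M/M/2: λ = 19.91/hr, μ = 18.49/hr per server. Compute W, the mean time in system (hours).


a = 1.0768; ρ = 0.5384; P₀ = 0.300053
Lq = P₀·a^c·ρ/(c!(1−ρ)²) = 0.43955
Wq = Lq/λ = 0.43955/19.91 = 0.02208 hr
W = Wq + 1/μ = 0.02208 + 0.05408 = 0.07616 hr

Final: 0.07616 hr


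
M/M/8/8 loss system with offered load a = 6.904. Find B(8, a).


B(c,a) = (a^c/c!) / Σ_{k=0}^{c} a^k/k!
a^8/8! = 128.022333
Σ terms (k=0..8): 1.00000 + 6.90400 + 23.83261 + 54.84678 + 94.66553 + 130.71417 + 150.40844 + 148.34569 + 128.02233 = 738.739551
B = 128.022333/738.739551 = 0.173298

Final: 0.173298


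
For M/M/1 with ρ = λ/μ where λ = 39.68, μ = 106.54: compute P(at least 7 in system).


ρ = 39.68/106.54 = 0.3724
P(N ≥ n) = ρ^n = 0.3724^7 = 0.0009941

Final: 0.0009941


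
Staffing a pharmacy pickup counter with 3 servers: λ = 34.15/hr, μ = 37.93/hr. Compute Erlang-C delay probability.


a = λ/μ = 0.9003; ρ = a/3 = 0.3001
P₀ = 0.403315 (from M/M/c formula)
C(c,a) = [a^c/(c!(1−ρ))]·P₀ = [0.72983/(6·0.6999)]·0.403315
= 0.17380·0.403315 = 0.070095

Final: 0.070095


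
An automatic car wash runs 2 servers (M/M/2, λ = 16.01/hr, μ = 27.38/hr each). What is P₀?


a = λ/μ = 16.01/27.38 = 0.5847; ρ = a/c = 0.2924
Σ_{k=0}^{1} a^k/k! (terms k=0..1) = 1.00000 + 0.58473 = 1.58473
Tail: a^2/(2!(1−ρ)) = 0.34191/(2·0.7076) = 0.24159
P₀ = 1/(1.58473 + 0.24159) = 1/1.82632 = 0.547548

Final: 0.547548


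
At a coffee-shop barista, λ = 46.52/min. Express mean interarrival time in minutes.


Mean interarrival time = 1/λ = 1/46.52 minute = 0.02150 minute
In minutes: 0.02150 × 1 = 0.02150 min

Final: 0.02150 min


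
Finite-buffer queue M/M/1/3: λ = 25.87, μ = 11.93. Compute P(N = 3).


ρ = λ/μ = 25.87/11.93 = 2.1685
P_K = (1−ρ)ρ^K/(1−ρ^(K+1)) = (-1.1685·10.196895)/(1 − 22.111792)
= -11.914897/-21.111792 = 0.564372

Final: 0.564372


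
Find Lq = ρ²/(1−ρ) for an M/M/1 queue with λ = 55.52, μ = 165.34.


ρ = 55.52/165.34 = 0.3358
Lq = ρ²/(1−ρ) = 0.1128/0.6642 = 0.1698

Final: 0.1698


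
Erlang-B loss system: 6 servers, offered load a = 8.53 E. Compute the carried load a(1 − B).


B(6,8.53) = 0.417560 (Erlang-B)
Carried load = a(1 − B) = 8.53·(1 − 0.417560) = 8.53·0.582440 = 4.9682 E

Final: 4.9682 Erlangs


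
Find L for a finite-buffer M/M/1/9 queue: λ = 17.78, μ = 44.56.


ρ = 17.78/44.56 = 0.3990
L = ρ[1 − (K+1)ρ^K + Kρ^(K+1)] / [(1−ρ)(1−ρ^(K+1))]
Numerator: 0.3990·(1 − 10·0.0002564 + 9·0.0001023) = 0.398357
Denominator: (0.6010)·(0.999898) = 0.600926
L = 0.398357/0.600926 = 0.6629

Final: 0.6629


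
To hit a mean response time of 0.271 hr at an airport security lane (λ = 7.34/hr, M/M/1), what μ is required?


W = 1/(μ−λ) ⇒ μ − λ = 1/W = 1/0.271 = 3.6900
μ = λ + 1/W = 7.34 + 3.6900 = 11.0300 per hr

Final: 11.0300 /hr


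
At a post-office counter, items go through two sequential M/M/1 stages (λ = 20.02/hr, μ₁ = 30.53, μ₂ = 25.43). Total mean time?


Each node sees arrival rate λ = 20.02/hr (tandem ⇒ throughput preserved).
W₁ = 1/(μ₁−λ) = 1/(30.53−20.02) = 0.09515 hr
W₂ = 1/(μ₂−λ) = 1/(25.43−20.02) = 0.18484 hr
W_total = W₁ + W₂ = 0.09515 + 0.18484 = 0.27999 hr

Final: 0.27999 hr


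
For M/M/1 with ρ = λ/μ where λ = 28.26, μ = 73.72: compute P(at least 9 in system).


ρ = 28.26/73.72 = 0.3833
P(N ≥ n) = ρ^n = 0.3833^9 = 0.0001788

Final: 0.0001788


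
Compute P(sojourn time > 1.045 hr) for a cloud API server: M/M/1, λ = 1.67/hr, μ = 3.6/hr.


W ~ Exponential(μ−λ) for M/M/1.
μ − λ = 3.6 − 1.67 = 1.9300
P(W > t) = e^{−(μ−λ)t} = e^{−2.0168} = 0.133074

Final: 0.133074


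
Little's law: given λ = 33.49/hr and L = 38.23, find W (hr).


W = L/λ = 38.23/33.49 = 1.1415 hr

Final: 1.1415 hr


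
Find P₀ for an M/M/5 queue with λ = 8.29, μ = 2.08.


a = λ/μ = 8.29/2.08 = 3.9856; ρ = a/c = 0.7971
Σ_{k=0}^{4} a^k/k! (terms k=0..4) = 1.00000 + 3.98558 + 7.94241 + 10.55170 + 10.51365 = 33.99334
Tail: a^5/(5!(1−ρ)) = 1005.67112/(120·0.2029) = 41.30719
P₀ = 1/(33.99334 + 41.30719) = 1/75.30052 = 0.013280

Final: 0.013280


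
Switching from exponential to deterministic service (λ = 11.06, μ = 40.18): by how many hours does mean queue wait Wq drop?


ρ = 11.06/40.18 = 0.2753
Wq(M/M/1) = ρ/(μ−λ) = 0.2753/29.12 = 0.009453 hr
Wq(M/D/1) = ρ/(2(μ−λ)) = 0.004726 hr
Savings = 0.009453 − 0.004726 = 0.004726 hr

Final: 0.004726 hr


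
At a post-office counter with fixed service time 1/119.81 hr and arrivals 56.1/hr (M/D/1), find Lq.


ρ = 56.1/119.81 = 0.4682
M/D/1: Lq = ρ²/(2(1−ρ)) = 0.2192/(2·0.5318) = 0.20616

Final: 0.20616


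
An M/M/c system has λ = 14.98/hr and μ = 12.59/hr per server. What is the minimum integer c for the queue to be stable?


Stability requires cμ > λ ⇔ c > λ/μ.
λ/μ = 14.98/12.59 = 1.1898
Minimum integer c = ⌊1.1898⌋ + 1 = 2
Check: 2·12.59 = 25.18 > 14.98, while 1·12.59 = 12.59 ≤ 14.98

Final: 2 servers


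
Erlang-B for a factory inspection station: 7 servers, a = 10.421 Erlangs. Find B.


B(c,a) = (a^c/c!) / Σ_{k=0}^{c} a^k/k!
a^7/7! = 2648.105204
Σ terms (k=0..7): 1.00000 + 10.42100 + 54.29862 + 188.61531 + 491.39003 + 1024.15510 + 1778.78672 + 2648.10520 = 6196.771990
B = 2648.105204/6196.771990 = 0.427336

Final: 0.427336


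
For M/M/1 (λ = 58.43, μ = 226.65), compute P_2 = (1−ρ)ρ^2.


ρ = 58.43/226.65 = 0.2578
P_n = (1−ρ)·ρ^n = (1 − 0.2578)·0.2578^2 = 0.7422·0.066460 = 0.049327

Final: 0.049327


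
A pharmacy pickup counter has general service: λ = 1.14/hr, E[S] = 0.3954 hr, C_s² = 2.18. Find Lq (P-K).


ρ = λ·E[S] = 1.14·0.3954 = 0.4508
Lq = ρ²(1+C_s²)/(2(1−ρ)) = 0.2032·(1+2.18)/(2·0.5492)
= 0.2032·3.1800/1.0985 = 0.58819

Final: 0.58819


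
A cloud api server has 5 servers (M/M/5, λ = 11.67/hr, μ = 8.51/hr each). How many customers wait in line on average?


a = λ/μ = 1.3713; ρ = a/5 = 0.2743
P₀ = 0.253521
Lq = P₀·a^c·ρ / (c!·(1−ρ)²) = 0.253521·4.84961·0.2743/(120·0.52669)
= 0.005335

Final: 0.005335


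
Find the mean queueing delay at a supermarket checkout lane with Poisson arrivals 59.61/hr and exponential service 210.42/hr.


ρ = 59.61/210.42 = 0.2833
Wq = ρ/(μ−λ) = 0.2833/(210.42 − 59.61) = 0.2833/150.81 = 0.001878 hr

Final: 0.001878 hr


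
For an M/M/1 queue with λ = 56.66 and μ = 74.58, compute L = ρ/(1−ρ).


ρ = λ/μ = 56.66/74.58 = 0.7597
L = ρ/(1−ρ) = 0.7597/(1 − 0.7597) = 0.7597/0.2403 = 3.1618

Final: 3.1618


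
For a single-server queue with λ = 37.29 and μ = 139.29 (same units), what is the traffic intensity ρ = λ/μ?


ρ = λ/μ = 37.29/139.29 = 0.2677

Final: 0.2677


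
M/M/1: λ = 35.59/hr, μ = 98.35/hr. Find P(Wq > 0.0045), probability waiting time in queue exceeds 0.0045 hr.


ρ = 35.59/98.35 = 0.3619
P(Wq > t) = ρ·e^{−(μ−λ)t} = 0.3619·e^{−0.2824}
= 0.3619·0.753957 = 0.272835

Final: 0.272835


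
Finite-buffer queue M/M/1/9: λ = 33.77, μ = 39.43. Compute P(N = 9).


ρ = λ/μ = 33.77/39.43 = 0.8565
P_K = (1−ρ)ρ^K/(1−ρ^(K+1)) = (0.1435·0.247935)/(1 − 0.212345)
= 0.035590/0.787655 = 0.045185

Final: 0.045185


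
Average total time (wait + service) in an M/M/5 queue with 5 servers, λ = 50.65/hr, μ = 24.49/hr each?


a = 2.0682; ρ = 0.4136; P₀ = 0.125291
Lq = P₀·a^c·ρ/(c!(1−ρ)²) = 0.04753
Wq = Lq/λ = 0.04753/50.65 = 0.0009384 hr
W = Wq + 1/μ = 0.0009384 + 0.04083 = 0.04177 hr

Final: 0.04177 hr


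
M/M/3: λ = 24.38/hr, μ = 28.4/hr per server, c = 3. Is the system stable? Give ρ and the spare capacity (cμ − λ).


Total capacity cμ = 3·28.4 = 85.20/hr
ρ = λ/(cμ) = 24.38/85.20 = 0.2862
Stable ⇔ ρ < 1: YES
Spare capacity = cμ − λ = 85.20 − 24.38 = 60.82/hr

Final: ρ = 0.2862; stable; margin = 60.82/hr


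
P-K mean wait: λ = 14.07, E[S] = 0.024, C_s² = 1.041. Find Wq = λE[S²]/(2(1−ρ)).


ρ = λ·E[S] = 14.07·0.024 = 0.3377
E[S²] = E[S]²(1+C_s²) = 0.024²·(1+1.041) = 0.001176
Wq = λ·E[S²]/(2(1−ρ)) = 14.07·0.001176/(2·0.6623) = 0.01249 hr

Final: 0.01249 hr


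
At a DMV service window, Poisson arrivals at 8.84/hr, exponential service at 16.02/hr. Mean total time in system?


W = 1/(μ−λ) = 1/(16.02 − 8.84) = 1/7.18 = 0.1393 hr

Final: 0.1393 hr


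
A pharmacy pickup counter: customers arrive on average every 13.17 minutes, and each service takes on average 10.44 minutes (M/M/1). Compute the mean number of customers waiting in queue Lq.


λ = 60/13.17 = 4.5558 /hr
μ = 60/10.44 = 5.7471 /hr
ρ = λ/μ = 4.5558/5.7471 = 0.7927
Lq = ρ²/(1−ρ) = 0.6284/0.2073 = 3.0315

Final: 3.0315


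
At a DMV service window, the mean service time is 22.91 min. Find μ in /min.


μ = 1/(service time) in consistent units.
1 minute = 1 min, so μ = 1/22.91 = 0.04365 per minute

Final: 0.04365 /min


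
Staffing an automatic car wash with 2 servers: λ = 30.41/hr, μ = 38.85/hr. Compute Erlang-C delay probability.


a = λ/μ = 0.7828; ρ = a/2 = 0.3914
P₀ = 0.437425 (from M/M/c formula)
C(c,a) = [a^c/(c!(1−ρ))]·P₀ = [0.61270/(2·0.6086)]·0.437425
= 0.50335·0.437425 = 0.220179

Final: 0.220179


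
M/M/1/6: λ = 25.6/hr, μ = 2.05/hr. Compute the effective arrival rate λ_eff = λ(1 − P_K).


ρ = 12.4878; P_K = (1−ρ)ρ^6/(1−ρ^7) = 0.919922
λ_eff = λ(1 − P_K) = 25.6·(1 − 0.919922) = 25.6·0.080078 = 2.0500 /hr

Final: 2.0500 /hr


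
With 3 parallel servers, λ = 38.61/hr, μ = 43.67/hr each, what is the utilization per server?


ρ = λ/(cμ) = 38.61/(3·43.67) = 38.61/131.01 = 0.2947

Final: 0.2947


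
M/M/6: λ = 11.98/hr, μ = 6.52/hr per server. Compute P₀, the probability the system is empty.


a = λ/μ = 11.98/6.52 = 1.8374; ρ = a/c = 0.3062
Σ_{k=0}^{5} a^k/k! (terms k=0..5) = 1.00000 + 1.83742 + 1.68806 + 1.03389 + 0.47493 + 0.17453 = 6.20883
Tail: a^6/(6!(1−ρ)) = 38.48180/(720·0.6938) = 0.07704
P₀ = 1/(6.20883 + 0.07704) = 1/6.28587 = 0.159087

Final: 0.159087


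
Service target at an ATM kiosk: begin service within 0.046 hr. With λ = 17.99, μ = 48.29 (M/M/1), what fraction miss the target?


ρ = 17.99/48.29 = 0.3725
P(Wq > t) = ρ·e^{−(μ−λ)t} = 0.3725·e^{−1.3938}
= 0.3725·0.248131 = 0.092439

Final: 0.092439


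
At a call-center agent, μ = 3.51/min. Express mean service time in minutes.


Mean service time = 1/μ = 1/3.51 minute = 0.28490 minute
In minutes: 0.28490 × 1 = 0.2849 min

Final: 0.2849 min


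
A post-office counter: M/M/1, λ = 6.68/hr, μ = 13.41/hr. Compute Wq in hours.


ρ = 6.68/13.41 = 0.4981
Wq = ρ/(μ−λ) = 0.4981/(13.41 − 6.68) = 0.4981/6.73 = 0.07402 hr

Final: 0.07402 hr


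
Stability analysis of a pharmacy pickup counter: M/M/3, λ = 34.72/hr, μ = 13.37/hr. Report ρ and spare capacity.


Total capacity cμ = 3·13.37 = 40.11/hr
ρ = λ/(cμ) = 34.72/40.11 = 0.8656
Stable ⇔ ρ < 1: YES
Spare capacity = cμ − λ = 40.11 − 34.72 = 5.39/hr

Final: ρ = 0.8656; stable; margin = 5.39/hr


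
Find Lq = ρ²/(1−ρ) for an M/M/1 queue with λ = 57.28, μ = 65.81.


ρ = 57.28/65.81 = 0.8704
Lq = ρ²/(1−ρ) = 0.7576/0.1296 = 5.8447

Final: 5.8447


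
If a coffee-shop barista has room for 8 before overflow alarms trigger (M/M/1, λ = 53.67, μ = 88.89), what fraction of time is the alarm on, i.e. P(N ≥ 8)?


ρ = 53.67/88.89 = 0.6038
P(N ≥ n) = ρ^n = 0.6038^8 = 0.017662

Final: 0.017662


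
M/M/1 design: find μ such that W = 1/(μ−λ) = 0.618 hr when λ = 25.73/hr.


W = 1/(μ−λ) ⇒ μ − λ = 1/W = 1/0.618 = 1.6181
μ = λ + 1/W = 25.73 + 1.6181 = 27.3481 per hr

Final: 27.3481 /hr


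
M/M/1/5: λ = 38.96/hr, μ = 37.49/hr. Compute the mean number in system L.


ρ = 38.96/37.49 = 1.0392
L = ρ[1 − (K+1)ρ^K + Kρ^(K+1)] / [(1−ρ)(1−ρ^(K+1))]
Numerator: 1.0392·(1 − 6·1.212042 + 5·1.259566) = 0.026585
Denominator: (-0.03921)·(-0.259566) = 0.010178
L = 0.026585/0.010178 = 2.6121

Final: 2.6121


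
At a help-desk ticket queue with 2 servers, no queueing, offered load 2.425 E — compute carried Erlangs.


B(2,2.425) = 0.461927 (Erlang-B)
Carried load = a(1 − B) = 2.425·(1 − 0.461927) = 2.425·0.538073 = 1.3048 E

Final: 1.3048 Erlangs


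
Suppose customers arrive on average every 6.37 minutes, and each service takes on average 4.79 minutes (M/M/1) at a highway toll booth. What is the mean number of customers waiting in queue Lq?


λ = 60/6.37 = 9.4192 /hr
μ = 60/4.79 = 12.5261 /hr
ρ = λ/μ = 9.4192/12.5261 = 0.7520
Lq = ρ²/(1−ρ) = 0.5654/0.2480 = 2.2797

Final: 2.2797


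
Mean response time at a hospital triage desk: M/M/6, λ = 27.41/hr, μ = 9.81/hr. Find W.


a = 2.7941; ρ = 0.4657; P₀ = 0.060501
Lq = P₀·a^c·ρ/(c!(1−ρ)²) = 0.06522
Wq = Lq/λ = 0.06522/27.41 = 0.002379 hr
W = Wq + 1/μ = 0.002379 + 0.10194 = 0.10432 hr

Final: 0.10432 hr


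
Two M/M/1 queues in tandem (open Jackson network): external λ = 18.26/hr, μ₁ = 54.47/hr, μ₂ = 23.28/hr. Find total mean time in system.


Each node sees arrival rate λ = 18.26/hr (tandem ⇒ throughput preserved).
W₁ = 1/(μ₁−λ) = 1/(54.47−18.26) = 0.02762 hr
W₂ = 1/(μ₂−λ) = 1/(23.28−18.26) = 0.19920 hr
W_total = W₁ + W₂ = 0.02762 + 0.19920 = 0.22682 hr

Final: 0.22682 hr


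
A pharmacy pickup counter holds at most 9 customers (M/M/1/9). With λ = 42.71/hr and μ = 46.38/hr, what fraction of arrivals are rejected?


ρ = λ/μ = 42.71/46.38 = 0.9209
P_K = (1−ρ)ρ^K/(1−ρ^(K+1)) = (0.07913·0.476200)/(1 − 0.438519)
= 0.037681/0.561481 = 0.067110

Final: 0.067110


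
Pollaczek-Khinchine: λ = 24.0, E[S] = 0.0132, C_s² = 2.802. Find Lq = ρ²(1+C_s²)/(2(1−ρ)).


ρ = λ·E[S] = 24.0·0.0132 = 0.3168
Lq = ρ²(1+C_s²)/(2(1−ρ)) = 0.1004·(1+2.802)/(2·0.6832)
= 0.1004·3.8020/1.3664 = 0.27926

Final: 0.27926


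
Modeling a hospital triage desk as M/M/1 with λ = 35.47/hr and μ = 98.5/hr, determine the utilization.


ρ = λ/μ = 35.47/98.5 = 0.3601

Final: 0.3601


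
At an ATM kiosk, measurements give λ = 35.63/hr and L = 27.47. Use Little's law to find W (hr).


W = L/λ = 27.47/35.63 = 0.7710 hr

Final: 0.7710 hr


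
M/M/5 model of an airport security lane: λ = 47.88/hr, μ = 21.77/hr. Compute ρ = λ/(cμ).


ρ = λ/(cμ) = 47.88/(5·21.77) = 47.88/108.85 = 0.4399

Final: 0.4399


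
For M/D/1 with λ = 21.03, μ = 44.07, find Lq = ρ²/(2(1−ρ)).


ρ = 21.03/44.07 = 0.4772
M/D/1: Lq = ρ²/(2(1−ρ)) = 0.2277/(2·0.5228) = 0.21778

Final: 0.21778


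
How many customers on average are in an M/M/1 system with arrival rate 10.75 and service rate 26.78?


ρ = λ/μ = 10.75/26.78 = 0.4014
L = ρ/(1−ρ) = 0.4014/(1 − 0.4014) = 0.4014/0.5986 = 0.6706

Final: 0.6706


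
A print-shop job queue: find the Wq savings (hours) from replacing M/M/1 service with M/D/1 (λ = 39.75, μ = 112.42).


ρ = 39.75/112.42 = 0.3536
Wq(M/M/1) = ρ/(μ−λ) = 0.3536/72.67 = 0.004866 hr
Wq(M/D/1) = ρ/(2(μ−λ)) = 0.002433 hr
Savings = 0.004866 − 0.002433 = 0.002433 hr

Final: 0.002433 hr


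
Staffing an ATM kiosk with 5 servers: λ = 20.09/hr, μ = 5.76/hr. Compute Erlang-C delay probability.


a = λ/μ = 3.4878; ρ = a/5 = 0.6976
P₀ = 0.026294 (from M/M/c formula)
C(c,a) = [a^c/(c!(1−ρ))]·P₀ = [516.16347/(120·0.3024)]·0.026294
= 14.22264·0.026294 = 0.373976

Final: 0.373976


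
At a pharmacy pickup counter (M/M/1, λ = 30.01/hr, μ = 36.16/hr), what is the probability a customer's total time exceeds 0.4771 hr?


W ~ Exponential(μ−λ) for M/M/1.
μ − λ = 36.16 − 30.01 = 6.1500
P(W > t) = e^{−(μ−λ)t} = e^{−2.9342} = 0.053175

Final: 0.053175


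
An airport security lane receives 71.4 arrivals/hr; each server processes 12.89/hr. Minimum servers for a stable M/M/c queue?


Stability requires cμ > λ ⇔ c > λ/μ.
λ/μ = 71.4/12.89 = 5.5392
Minimum integer c = ⌊5.5392⌋ + 1 = 6
Check: 6·12.89 = 77.34 > 71.4, while 5·12.89 = 64.45 ≤ 71.4

Final: 6 servers


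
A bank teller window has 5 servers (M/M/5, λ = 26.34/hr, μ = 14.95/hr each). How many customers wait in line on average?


a = λ/μ = 1.7619; ρ = a/5 = 0.3524
P₀ = 0.171073
Lq = P₀·a^c·ρ / (c!·(1−ρ)²) = 0.171073·16.97747·0.3524/(120·0.41942)
= 0.02033

Final: 0.02033


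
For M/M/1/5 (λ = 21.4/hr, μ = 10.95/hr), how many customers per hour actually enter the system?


ρ = 1.9543; P_K = (1−ρ)ρ^5/(1−ρ^6) = 0.497242
λ_eff = λ(1 − P_K) = 21.4·(1 − 0.497242) = 21.4·0.502758 = 10.7590 /hr

Final: 10.7590 /hr


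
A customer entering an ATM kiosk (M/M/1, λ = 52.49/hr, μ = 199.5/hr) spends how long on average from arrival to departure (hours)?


W = 1/(μ−λ) = 1/(199.5 − 52.49) = 1/147.01 = 0.006802 hr

Final: 0.006802 hr


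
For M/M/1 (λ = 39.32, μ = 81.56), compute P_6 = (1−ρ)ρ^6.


ρ = 39.32/81.56 = 0.4821
P_n = (1−ρ)·ρ^n = (1 − 0.4821)·0.4821^6 = 0.5179·0.012555 = 0.006502

Final: 0.006502


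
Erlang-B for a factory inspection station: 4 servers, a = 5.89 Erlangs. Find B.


B(c,a) = (a^c/c!) / Σ_{k=0}^{c} a^k/k!
a^4/4! = 50.147575
Σ terms (k=0..4): 1.00000 + 5.89000 + 17.34605 + 34.05608 + 50.14758 = 108.439703
B = 50.147575/108.439703 = 0.462447

Final: 0.462447


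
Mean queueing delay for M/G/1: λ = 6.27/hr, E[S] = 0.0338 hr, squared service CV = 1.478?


ρ = λ·E[S] = 6.27·0.0338 = 0.2119
E[S²] = E[S]²(1+C_s²) = 0.0338²·(1+1.478) = 0.002831
Wq = λ·E[S²]/(2(1−ρ)) = 6.27·0.002831/(2·0.7881) = 0.01126 hr

Final: 0.01126 hr


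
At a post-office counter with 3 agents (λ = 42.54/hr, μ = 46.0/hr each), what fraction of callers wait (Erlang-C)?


a = λ/μ = 0.9248; ρ = a/3 = 0.3083
P₀ = 0.393244 (from M/M/c formula)
C(c,a) = [a^c/(c!(1−ρ))]·P₀ = [0.79090/(6·0.6917)]·0.393244
= 0.19056·0.393244 = 0.074935

Final: 0.074935


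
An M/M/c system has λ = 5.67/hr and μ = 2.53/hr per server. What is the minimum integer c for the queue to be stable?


Stability requires cμ > λ ⇔ c > λ/μ.
λ/μ = 5.67/2.53 = 2.2411
Minimum integer c = ⌊2.2411⌋ + 1 = 3
Check: 3·2.53 = 7.59 > 5.67, while 2·2.53 = 5.06 ≤ 5.67

Final: 3 servers


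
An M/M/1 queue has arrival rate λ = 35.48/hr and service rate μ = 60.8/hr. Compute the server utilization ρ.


ρ = λ/μ = 35.48/60.8 = 0.5836

Final: 0.5836


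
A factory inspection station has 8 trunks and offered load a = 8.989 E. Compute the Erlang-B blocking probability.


B(c,a) = (a^c/c!) / Σ_{k=0}^{c} a^k/k!
a^8/8! = 1057.232536
Σ terms (k=0..8): 1.00000 + 8.98900 + 40.40106 + 121.05504 + 272.04095 + 489.07522 + 732.71619 + 940.91226 + 1057.23254 = 3663.422251
B = 1057.232536/3663.422251 = 0.288592

Final: 0.288592


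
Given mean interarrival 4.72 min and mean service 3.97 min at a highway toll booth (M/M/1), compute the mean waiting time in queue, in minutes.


λ = 60/4.72 = 12.7119 /hr
μ = 60/3.97 = 15.1134 /hr
ρ = λ/μ = 12.7119/15.1134 = 0.8411
Wq = ρ/(μ−λ) = 0.8411/(15.1134−12.7119) = 0.35024 hr
In minutes: 0.35024·60 = 21.015 min

Final: 21.015 min


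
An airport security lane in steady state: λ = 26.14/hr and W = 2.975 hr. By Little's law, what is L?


L = λW = 26.14·2.975 = 77.7665

Final: 77.7665


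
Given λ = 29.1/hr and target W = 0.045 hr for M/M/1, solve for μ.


W = 1/(μ−λ) ⇒ μ − λ = 1/W = 1/0.045 = 22.2222
μ = λ + 1/W = 29.1 + 22.2222 = 51.3222 per hr

Final: 51.3222 /hr


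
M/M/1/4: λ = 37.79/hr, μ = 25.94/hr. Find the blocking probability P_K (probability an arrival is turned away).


ρ = λ/μ = 37.79/25.94 = 1.4568
P_K = (1−ρ)ρ^K/(1−ρ^(K+1)) = (-0.4568·4.504304)/(1 − 6.561975)
= -2.057672/-5.561975 = 0.369953

Final: 0.369953


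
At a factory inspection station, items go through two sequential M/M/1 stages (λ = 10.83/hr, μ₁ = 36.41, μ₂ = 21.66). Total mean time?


Each node sees arrival rate λ = 10.83/hr (tandem ⇒ throughput preserved).
W₁ = 1/(μ₁−λ) = 1/(36.41−10.83) = 0.03909 hr
W₂ = 1/(μ₂−λ) = 1/(21.66−10.83) = 0.09234 hr
W_total = W₁ + W₂ = 0.03909 + 0.09234 = 0.13143 hr

Final: 0.13143 hr


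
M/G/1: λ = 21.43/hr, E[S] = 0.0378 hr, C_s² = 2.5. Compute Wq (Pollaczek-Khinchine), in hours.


ρ = λ·E[S] = 21.43·0.0378 = 0.8101
E[S²] = E[S]²(1+C_s²) = 0.0378²·(1+2.5) = 0.005001
Wq = λ·E[S²]/(2(1−ρ)) = 21.43·0.005001/(2·0.1899) = 0.28211 hr

Final: 0.28211 hr


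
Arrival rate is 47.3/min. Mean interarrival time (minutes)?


Mean interarrival time = 1/λ = 1/47.3 minute = 0.02114 minute
In minutes: 0.02114 × 1 = 0.02114 min

Final: 0.02114 min


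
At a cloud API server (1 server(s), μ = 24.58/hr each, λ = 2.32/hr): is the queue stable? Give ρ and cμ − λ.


Total capacity cμ = 1·24.58 = 24.58/hr
ρ = λ/(cμ) = 2.32/24.58 = 0.09439
Stable ⇔ ρ < 1: YES
Spare capacity = cμ − λ = 24.58 − 2.32 = 22.26/hr

Final: ρ = 0.09439; stable; margin = 22.26/hr


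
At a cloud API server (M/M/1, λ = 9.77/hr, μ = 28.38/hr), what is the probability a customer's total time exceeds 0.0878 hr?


W ~ Exponential(μ−λ) for M/M/1.
μ − λ = 28.38 − 9.77 = 18.6100
P(W > t) = e^{−(μ−λ)t} = e^{−1.6340} = 0.195156

Final: 0.195156


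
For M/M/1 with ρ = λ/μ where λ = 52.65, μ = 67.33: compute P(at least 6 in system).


ρ = 52.65/67.33 = 0.7820
P(N ≥ n) = ρ^n = 0.7820^6 = 0.228633

Final: 0.228633


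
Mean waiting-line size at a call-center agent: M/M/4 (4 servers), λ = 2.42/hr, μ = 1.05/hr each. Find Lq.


a = λ/μ = 2.3048; ρ = a/4 = 0.5762
P₀ = 0.092805
Lq = P₀·a^c·ρ / (c!·(1−ρ)²) = 0.092805·28.21657·0.5762/(24·0.17961)
= 0.35002

Final: 0.35002


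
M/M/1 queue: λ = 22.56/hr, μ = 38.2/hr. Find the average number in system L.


ρ = λ/μ = 22.56/38.2 = 0.5906
L = ρ/(1−ρ) = 0.5906/(1 − 0.5906) = 0.5906/0.4094 = 1.4425

Final: 1.4425
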